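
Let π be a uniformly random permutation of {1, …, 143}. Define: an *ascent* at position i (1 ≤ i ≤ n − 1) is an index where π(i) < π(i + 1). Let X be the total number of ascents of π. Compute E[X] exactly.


Write X = Σ X_I over i = 1, …, 142, with X_I the indicator of one ascent.
There are 142 indicators.
For each fixed i, the pair (π(i), π(i+1)) is a uniformly random ordered pair of distinct values from {1, …, 143}; by symmetry P[π(i) < π(i+1)] = 1/2.
By linearity: E[X] = 142 · (1/2) = (143 − 1) · (1/2) = 71 ≈ 71.000.

E[X] = 71 = 71.000.


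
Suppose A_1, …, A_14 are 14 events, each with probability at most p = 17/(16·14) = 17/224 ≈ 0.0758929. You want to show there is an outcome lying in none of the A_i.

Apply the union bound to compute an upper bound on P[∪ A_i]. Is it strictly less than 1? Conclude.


Union bound: P[∪_{i=1}^{14} A_i] ≤ Σ_i P[A_i] ≤ 14·p = 14·(17/224) = 17/16.
Numerically: 17/16 ≈ 1.0625000.
Is 17/16 < 1? NO.
Since the bound 17/16 is ≥ 1, the union bound is uninformative here; it does NOT by itself certify existence.

14·p = 17/16 ≈ 1.0625000; existence NOT certified by the union bound.


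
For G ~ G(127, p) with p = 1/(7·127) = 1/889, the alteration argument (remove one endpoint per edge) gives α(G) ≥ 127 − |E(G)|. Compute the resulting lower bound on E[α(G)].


E[|E(G)|] = C(127, 2)·p = 8001 · (1/889) = 9.
E[α(G)] ≥ n − E[|E(G)|] = 127 − 9 = 118.
Numerically: ≈ 118.000.
(This is only a lower bound; the true E[α(G)] may be larger.)

E[α(G)] ≥ 118 ≈ 118.000.


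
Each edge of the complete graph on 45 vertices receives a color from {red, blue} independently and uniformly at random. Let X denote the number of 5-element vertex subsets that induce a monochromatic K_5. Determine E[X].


Let X = Σ_S X_S over the C(45, 5) = 1221759 subsets S of size 5, where X_S = 1 if the K_5 on S is monochromatic.
For a fixed S, the K_5 on S has C(5, 2) = 10 edges. P[all 10 edges red] = (1/2)^10, and likewise for blue, so P[monochromatic] = 2·(1/2)^10 = 2^{1 − 10} = 1/512.
Summing: E[X] = C(45, 5) · 2^{1 − 10} = 1221759 · 1/512 = 1221759/512.
Numerically: E[X] ≈ 2386.2480.

E[X] = C(45,5)·2^(1−C(5,2)) = 1221759/512 ≈ 2386.2480.


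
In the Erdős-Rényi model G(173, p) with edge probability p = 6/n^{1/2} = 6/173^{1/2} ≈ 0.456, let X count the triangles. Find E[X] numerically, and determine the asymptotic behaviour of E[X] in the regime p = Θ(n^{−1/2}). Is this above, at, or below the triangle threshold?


Number of potential triangles: C(173, 3) = 848046.
Each occurs with probability p³ ≈ (0.456)³ ≈ 9.49259e-02.
By linearity: E[X] = C(173, 3)·p³ ≈ 848046 · 9.49259e-02 ≈ 80501.506.
Since α = 1/2 < 1, p = c/n^{1/2} ≫ 1/n is above the triangle threshold p ~ 1/n. Asymptotically E[X] ~ (c³/6)·n^{3(1−α)} = (6³/6)·n^{1.5} → ∞; triangles are abundant w.h.p.

E[X] ≈ 80501.506; in regime p = Θ(1/n^{1/2}) E[X] diverges (above the triangle threshold p ~ 1/n).


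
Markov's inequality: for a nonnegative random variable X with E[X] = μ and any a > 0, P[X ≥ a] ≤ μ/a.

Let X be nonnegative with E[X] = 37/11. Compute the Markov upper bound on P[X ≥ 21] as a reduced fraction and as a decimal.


μ = E[X] = 37/11, a = 21.
Markov: P[X ≥ 21] ≤ μ/a = (37/11)/21 = 37/231.
Numerically: ≈ 0.16017.
(Since a = 21 > μ = 3.36364, the bound 37/231 is < 1 and informative.)

P[X ≥ 21] ≤ 37/231 ≈ 0.16017.


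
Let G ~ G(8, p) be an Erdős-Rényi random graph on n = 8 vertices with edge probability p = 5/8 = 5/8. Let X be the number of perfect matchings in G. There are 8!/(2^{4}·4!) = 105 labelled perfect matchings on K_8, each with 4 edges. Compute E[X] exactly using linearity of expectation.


K_8 has 8!/(2^{4}·4!) = 105 labelled perfect matchings.
For each such perfect matching H, let X_H = 1 if all 4 edges of H are present in G. Then P[X_H = 1] = p^{4} = (5/8)^{4} = 625/4096.
Summing the indicators: E[X] = Σ_H E[X_H] = 105 · p^{4} = 105 · 625/4096 = 65625/4096.
Numerically: E[X] ≈ 16.02.

E[X] = 105 · (5/8)^{4} = 65625/4096 ≈ 16.02.


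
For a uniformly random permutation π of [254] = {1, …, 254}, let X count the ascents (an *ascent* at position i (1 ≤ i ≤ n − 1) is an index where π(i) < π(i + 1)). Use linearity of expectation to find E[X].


Write X = Σ X_I over i = 1, …, 253, with X_I the indicator of one ascent.
There are 253 indicators.
For each fixed i, the pair (π(i), π(i+1)) is a uniformly random ordered pair of distinct values from {1, …, 254}; by symmetry P[π(i) < π(i+1)] = 1/2.
By linearity: E[X] = 253 · (1/2) = (254 − 1) · (1/2) = 253/2 ≈ 126.500000.

E[X] = 253/2 = 126.500000.


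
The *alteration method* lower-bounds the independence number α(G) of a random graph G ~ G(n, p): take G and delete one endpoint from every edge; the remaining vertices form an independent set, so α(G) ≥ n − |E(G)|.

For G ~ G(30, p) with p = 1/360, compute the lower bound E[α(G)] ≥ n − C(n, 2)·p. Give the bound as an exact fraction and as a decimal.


E[|E(G)|] = C(30, 2)·p = 435 · (1/360) = 29/24.
E[α(G)] ≥ n − E[|E(G)|] = 30 − 29/24 = 691/24.
Numerically: ≈ 28.792.
(This is only a lower bound; the true E[α(G)] may be larger.)

E[α(G)] ≥ 691/24 ≈ 28.792.


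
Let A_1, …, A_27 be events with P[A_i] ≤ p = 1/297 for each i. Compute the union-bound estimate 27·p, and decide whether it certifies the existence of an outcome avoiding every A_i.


Union bound: P[∪_{i=1}^{27} A_i] ≤ Σ_i P[A_i] ≤ 27·p = 27·(1/297) = 1/11.
Numerically: 1/11 ≈ 0.09091.
Is 1/11 < 1? YES.
Since P[∪ A_i] ≤ 1/11 < 1, the complement has P[∩ A_i^c] ≥ 1 − 1/11 = 10/11 > 0, so some outcome avoids every A_i.

27·p = 1/11 ≈ 0.09091; existence CERTIFIED by the union bound.


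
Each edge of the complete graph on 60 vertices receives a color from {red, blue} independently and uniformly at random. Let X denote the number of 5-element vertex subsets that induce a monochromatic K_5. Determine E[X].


Let X = Σ_S X_S over the C(60, 5) = 5461512 subsets S of size 5, where X_S = 1 if the K_5 on S is monochromatic.
For a fixed S, the K_5 on S has C(5, 2) = 10 edges. P[all 10 edges red] = (1/2)^10, and likewise for blue, so P[monochromatic] = 2·(1/2)^10 = 2^{1 − 10} = 1/512.
Summing: E[X] = C(60, 5) · 2^{1 − 10} = 5461512 · 1/512 = 682689/64.
Numerically: E[X] ≈ 10667.0156.

E[X] = C(60,5)·2^(1−C(5,2)) = 682689/64 ≈ 10667.0156.


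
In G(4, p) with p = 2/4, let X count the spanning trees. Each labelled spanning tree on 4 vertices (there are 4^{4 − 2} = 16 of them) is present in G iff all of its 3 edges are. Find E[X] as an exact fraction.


K_4 has 4^{4 − 2} = 16 labelled spanning trees.
For each such spanning tree H, let X_H = 1 if all 3 edges of H are present in G. Then P[X_H = 1] = p^{3} = (1/2)^{3} = 1/8.
By linearity of expectation: E[X] = Σ_H E[X_H] = 16 · p^{3} = 16 · 1/8 = 2.
Numerically: E[X] ≈ 2.

E[X] = 16 · (1/2)^{3} = 2 ≈ 2.


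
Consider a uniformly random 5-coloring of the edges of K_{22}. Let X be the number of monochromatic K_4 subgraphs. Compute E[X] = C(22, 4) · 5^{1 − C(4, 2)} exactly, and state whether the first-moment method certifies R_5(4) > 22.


E[X] = C(22, 4) · 5^{1 − 6} = 7315 · 5^{−5} = 7315/3125.
As a reduced fraction: E[X] = 1463/625 ≈ 2.3408000.
Is E[X] < 1? NO.
Since E[X] ≥ 1, the first-moment bound is inconclusive at n = 22; it does NOT by itself certify R_5(4) > 22.

E[X] = 1463/625 ≈ 2.3408000; E[X] ≥ 1; first-moment method inconclusive here.


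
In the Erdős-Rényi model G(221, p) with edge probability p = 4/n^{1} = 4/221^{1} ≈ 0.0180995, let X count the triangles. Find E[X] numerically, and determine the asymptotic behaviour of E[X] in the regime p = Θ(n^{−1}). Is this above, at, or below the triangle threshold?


Number of potential triangles: C(221, 3) = 1774630.
Each occurs with probability p³ ≈ (0.0180995)³ ≈ 5.92929629e-06.
By linearity: E[X] = C(221, 3)·p³ ≈ 1774630 · 5.92929629e-06 ≈ 10.522307.
Here α = 1, so p = 4/n is exactly at the triangle threshold p ~ 1/n. Asymptotically E[X] → c³/6 = 4³/6 = 32/3 ≈ 10.666667, a bounded constant. In this regime the triangle count is asymptotically Poisson(c³/6).

E[X] ≈ 10.522307; in regime p = Θ(1/n^{1}) E[X] stays bounded (at the triangle threshold p ~ 1/n).


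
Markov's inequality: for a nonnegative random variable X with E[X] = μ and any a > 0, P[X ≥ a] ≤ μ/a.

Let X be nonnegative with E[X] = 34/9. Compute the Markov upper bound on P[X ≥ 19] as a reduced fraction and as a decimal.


μ = E[X] = 34/9, a = 19.
Markov: P[X ≥ 19] ≤ μ/a = (34/9)/19 = 34/171.
Numerically: ≈ 0.19883.
(Since a = 19 > μ = 3.77778, the bound 34/171 is < 1 and informative.)

P[X ≥ 19] ≤ 34/171 ≈ 0.19883.


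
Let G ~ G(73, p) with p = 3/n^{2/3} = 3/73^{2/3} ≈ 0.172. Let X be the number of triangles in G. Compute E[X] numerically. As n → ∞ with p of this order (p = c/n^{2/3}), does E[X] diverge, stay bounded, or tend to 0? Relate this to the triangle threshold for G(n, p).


Number of potential triangles: C(73, 3) = 62196.
Each occurs with probability p³ ≈ (0.172)³ ≈ 5.06662e-03.
By linearity: E[X] = C(73, 3)·p³ ≈ 62196 · 5.06662e-03 ≈ 315.123.
Since α = 2/3 < 1, p = c/n^{2/3} ≫ 1/n is above the triangle threshold p ~ 1/n. Asymptotically E[X] ~ (c³/6)·n^{3(1−α)} = (3³/6)·n^{1} → ∞; triangles are abundant w.h.p.

E[X] ≈ 315.123; in regime p = Θ(1/n^{2/3}) E[X] diverges (above the triangle threshold p ~ 1/n).


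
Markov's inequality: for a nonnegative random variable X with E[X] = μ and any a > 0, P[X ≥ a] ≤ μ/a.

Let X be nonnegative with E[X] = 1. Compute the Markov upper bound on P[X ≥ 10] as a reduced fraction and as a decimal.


μ = E[X] = 1, a = 10.
Markov: P[X ≥ 10] ≤ μ/a = (1)/10 = 1/10.
Numerically: ≈ 0.100.
(Since a = 10 > μ = 1.000, the bound 1/10 is < 1 and informative.)

P[X ≥ 10] ≤ 1/10 ≈ 0.100.


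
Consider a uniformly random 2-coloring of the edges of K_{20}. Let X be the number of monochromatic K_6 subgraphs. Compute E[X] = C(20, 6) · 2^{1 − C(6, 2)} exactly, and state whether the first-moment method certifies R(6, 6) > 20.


E[X] = C(20, 6) · 2^{1 − 15} = 38760 · 2^{−14} = 38760/16384.
As a reduced fraction: E[X] = 4845/2048 ≈ 2.3657.
Is E[X] < 1? NO.
Since E[X] ≥ 1, the first-moment bound is inconclusive at n = 20; it does NOT by itself certify R(6, 6) > 20.

E[X] = 4845/2048 ≈ 2.3657; E[X] ≥ 1; first-moment method inconclusive here.


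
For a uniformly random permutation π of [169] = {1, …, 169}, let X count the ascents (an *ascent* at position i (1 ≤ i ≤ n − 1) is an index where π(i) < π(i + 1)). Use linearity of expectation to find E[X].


Write X = Σ X_I over i = 1, …, 168, with X_I the indicator of one ascent.
There are 168 indicators.
For each fixed i, the pair (π(i), π(i+1)) is a uniformly random ordered pair of distinct values from {1, …, 169}; by symmetry P[π(i) < π(i+1)] = 1/2.
By linearity: E[X] = 168 · (1/2) = (169 − 1) · (1/2) = 84 ≈ 84.000.

E[X] = 84 = 84.000.


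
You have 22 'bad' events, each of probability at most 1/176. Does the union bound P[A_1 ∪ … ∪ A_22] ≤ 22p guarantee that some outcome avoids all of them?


Union bound: P[∪_{i=1}^{22} A_i] ≤ Σ_i P[A_i] ≤ 22·p = 22·(1/176) = 1/8.
Numerically: 1/8 ≈ 0.1250000.
Is 1/8 < 1? YES.
Since P[∪ A_i] ≤ 1/8 < 1, the complement has P[∩ A_i^c] ≥ 1 − 1/8 = 7/8 > 0, so some outcome avoids every A_i.

22·p = 1/8 ≈ 0.1250000; existence CERTIFIED by the union bound.


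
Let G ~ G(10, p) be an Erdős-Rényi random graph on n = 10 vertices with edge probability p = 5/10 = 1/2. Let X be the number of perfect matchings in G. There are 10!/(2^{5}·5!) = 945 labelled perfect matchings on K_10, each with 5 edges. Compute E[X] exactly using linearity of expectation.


K_10 has 10!/(2^{5}·5!) = 945 labelled perfect matchings.
For each such perfect matching H, let X_H = 1 if all 5 edges of H are present in G. Then P[X_H = 1] = p^{5} = (1/2)^{5} = 1/32.
By linearity: E[X] = Σ_H E[X_H] = 945 · p^{5} = 945 · 1/32 = 945/32.
Numerically: E[X] ≈ 29.5.

E[X] = 945 · (1/2)^{5} = 945/32 ≈ 29.5.


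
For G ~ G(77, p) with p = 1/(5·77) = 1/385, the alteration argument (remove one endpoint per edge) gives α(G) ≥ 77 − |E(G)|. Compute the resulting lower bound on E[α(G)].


E[|E(G)|] = C(77, 2)·p = 2926 · (1/385) = 38/5.
E[α(G)] ≥ n − E[|E(G)|] = 77 − 38/5 = 347/5.
Numerically: ≈ 69.400000.
(This is only a lower bound; the true E[α(G)] may be larger.)

E[α(G)] ≥ 347/5 ≈ 69.400000.


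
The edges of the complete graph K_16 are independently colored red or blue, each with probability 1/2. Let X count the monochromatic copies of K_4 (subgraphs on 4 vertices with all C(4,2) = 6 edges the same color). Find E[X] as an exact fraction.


Let X = Σ_S X_S over the C(16, 4) = 1820 subsets S of size 4, where X_S = 1 if the K_4 on S is monochromatic.
For a fixed S, the K_4 on S has C(4, 2) = 6 edges. P[all 6 edges red] = (1/2)^6, and likewise for blue, so P[monochromatic] = 2·(1/2)^6 = 2^{1 − 6} = 1/32.
Summing: E[X] = C(16, 4) · 2^{1 − 6} = 1820 · 1/32 = 455/8.
Numerically: E[X] ≈ 56.875000.

E[X] = C(16,4)·2^(1−C(4,2)) = 455/8 ≈ 56.875000.


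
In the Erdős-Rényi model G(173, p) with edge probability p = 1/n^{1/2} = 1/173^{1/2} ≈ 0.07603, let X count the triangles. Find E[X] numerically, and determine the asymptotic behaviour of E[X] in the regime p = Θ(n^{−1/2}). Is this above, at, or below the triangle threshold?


Number of potential triangles: C(173, 3) = 848046.
Each occurs with probability p³ ≈ (0.07603)³ ≈ 4.394716e-04.
By linearity: E[X] = C(173, 3)·p³ ≈ 848046 · 4.394716e-04 ≈ 372.6922.
Since α = 1/2 < 1, p = c/n^{1/2} ≫ 1/n is above the triangle threshold p ~ 1/n. Asymptotically E[X] ~ (c³/6)·n^{3(1−α)} = (1³/6)·n^{1.5} → ∞; triangles are abundant w.h.p.

E[X] ≈ 372.6922; in regime p = Θ(1/n^{1/2}) E[X] diverges (above the triangle threshold p ~ 1/n).


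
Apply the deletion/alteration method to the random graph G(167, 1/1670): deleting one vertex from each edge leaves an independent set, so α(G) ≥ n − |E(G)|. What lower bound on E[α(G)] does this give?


E[|E(G)|] = C(167, 2)·p = 13861 · (1/1670) = 83/10.
E[α(G)] ≥ n − E[|E(G)|] = 167 − 83/10 = 1587/10.
Numerically: ≈ 158.700000.
(This is only a lower bound; the true E[α(G)] may be larger.)

E[α(G)] ≥ 1587/10 ≈ 158.700000.


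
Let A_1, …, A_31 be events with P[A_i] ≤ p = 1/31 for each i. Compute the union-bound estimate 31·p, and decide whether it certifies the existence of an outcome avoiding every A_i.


Union bound: P[∪_{i=1}^{31} A_i] ≤ Σ_i P[A_i] ≤ 31·p = 31·(1/31) = 1.
Numerically: 1 ≈ 1.0000000.
Is 1 < 1? NO.
Since the bound 1 is ≥ 1, the union bound is uninformative here; it does NOT by itself certify existence.

31·p = 1 ≈ 1.0000000; existence NOT certified by the union bound.


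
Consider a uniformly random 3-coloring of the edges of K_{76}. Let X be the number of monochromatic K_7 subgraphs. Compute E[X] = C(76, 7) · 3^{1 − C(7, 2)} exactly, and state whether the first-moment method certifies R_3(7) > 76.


E[X] = C(76, 7) · 3^{1 − 21} = 2186189400 · 3^{−20} = 2186189400/3486784401.
As a reduced fraction: E[X] = 728729800/1162261467 ≈ 0.627.
Is E[X] < 1? YES.
Since E[X] < 1, there exists a 3-coloring of K_{76} with no monochromatic K_7; hence R_3(7) > 76.

E[X] = 728729800/1162261467 ≈ 0.627; E[X] < 1, so R_3(7) > 76.


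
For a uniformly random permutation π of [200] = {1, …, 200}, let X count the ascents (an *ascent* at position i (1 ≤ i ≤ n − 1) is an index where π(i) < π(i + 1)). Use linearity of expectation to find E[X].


Write X = Σ X_I over i = 1, …, 199, with X_I the indicator of one ascent.
There are 199 indicators.
For each fixed i, the pair (π(i), π(i+1)) is a uniformly random ordered pair of distinct values from {1, …, 200}; by symmetry P[π(i) < π(i+1)] = 1/2.
By linearity: E[X] = 199 · (1/2) = (200 − 1) · (1/2) = 199/2 ≈ 99.50000.

E[X] = 199/2 = 99.50000.


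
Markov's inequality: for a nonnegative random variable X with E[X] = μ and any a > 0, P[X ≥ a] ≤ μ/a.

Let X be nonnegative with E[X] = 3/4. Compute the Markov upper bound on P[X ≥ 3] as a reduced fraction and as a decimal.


μ = E[X] = 3/4, a = 3.
Markov: P[X ≥ 3] ≤ μ/a = (3/4)/3 = 1/4.
Numerically: ≈ 0.250000.
(Since a = 3 > μ = 0.750000, the bound 1/4 is < 1 and informative.)

P[X ≥ 3] ≤ 1/4 ≈ 0.250000.


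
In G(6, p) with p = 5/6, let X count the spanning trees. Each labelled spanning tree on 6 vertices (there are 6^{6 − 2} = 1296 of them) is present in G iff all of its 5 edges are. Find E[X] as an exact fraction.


K_6 has 6^{6 − 2} = 1296 labelled spanning trees.
For each such spanning tree H, let X_H = 1 if all 5 edges of H are present in G. Then P[X_H = 1] = p^{5} = (5/6)^{5} = 3125/7776.
By linearity of expectation: E[X] = Σ_H E[X_H] = 1296 · p^{5} = 1296 · 3125/7776 = 3125/6.
Numerically: E[X] ≈ 520.833.

E[X] = 1296 · (5/6)^{5} = 3125/6 ≈ 520.833.


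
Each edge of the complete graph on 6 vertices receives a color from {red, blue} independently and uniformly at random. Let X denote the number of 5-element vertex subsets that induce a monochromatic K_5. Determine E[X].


Let X = Σ_S X_S over the C(6, 5) = 6 subsets S of size 5, where X_S = 1 if the K_5 on S is monochromatic.
For a fixed S, the K_5 on S has C(5, 2) = 10 edges. P[all 10 edges red] = (1/2)^10, and likewise for blue, so P[monochromatic] = 2·(1/2)^10 = 2^{1 − 10} = 1/512.
By linearity: E[X] = C(6, 5) · 2^{1 − 10} = 6 · 1/512 = 3/256.
Numerically: E[X] ≈ 0.011719.

E[X] = C(6,5)·2^(1−C(5,2)) = 3/256 ≈ 0.011719.


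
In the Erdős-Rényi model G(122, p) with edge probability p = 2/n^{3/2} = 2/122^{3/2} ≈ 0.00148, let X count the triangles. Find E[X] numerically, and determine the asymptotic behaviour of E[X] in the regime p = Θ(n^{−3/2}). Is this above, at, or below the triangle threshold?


Number of potential triangles: C(122, 3) = 295240.
Each occurs with probability p³ ≈ (0.00148)³ ≈ 3.26942e-09.
By linearity: E[X] = C(122, 3)·p³ ≈ 295240 · 3.26942e-09 ≈ 0.001.
Since α = 3/2 > 1, p = c/n^{3/2} = o(1/n) is below the triangle threshold p ~ 1/n. Asymptotically E[X] ~ (c³/6)·n^{3(1−α)} = (2³/6)·n^{-1.5} → 0, so by Markov's inequality G has no triangles w.h.p.

E[X] ≈ 0.001; in regime p = Θ(1/n^{3/2}) E[X] tends to 0 (below the triangle threshold p ~ 1/n).


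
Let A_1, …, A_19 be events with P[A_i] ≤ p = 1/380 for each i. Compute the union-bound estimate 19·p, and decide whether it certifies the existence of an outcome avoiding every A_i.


Union bound: P[∪_{i=1}^{19} A_i] ≤ Σ_i P[A_i] ≤ 19·p = 19·(1/380) = 1/20.
Numerically: 1/20 ≈ 0.0500000.
Is 1/20 < 1? YES.
Since P[∪ A_i] ≤ 1/20 < 1, the complement has P[∩ A_i^c] ≥ 1 − 1/20 = 19/20 > 0, so some outcome avoids every A_i.

19·p = 1/20 ≈ 0.0500000; existence CERTIFIED by the union bound.


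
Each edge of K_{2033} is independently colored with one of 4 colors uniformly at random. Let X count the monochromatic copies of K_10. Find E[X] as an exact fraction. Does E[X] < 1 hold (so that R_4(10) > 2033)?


E[X] = C(2033, 10) · 4^{1 − 45} = 325074373196988390113235240 · 4^{−44} = 325074373196988390113235240/309485009821345068724781056.
As a reduced fraction: E[X] = 40634296649623548764154405/38685626227668133590597632 ≈ 1.05037.
Is E[X] < 1? NO.
Since E[X] ≥ 1, the first-moment bound is inconclusive at n = 2033; it does NOT by itself certify R_4(10) > 2033.

E[X] = 40634296649623548764154405/38685626227668133590597632 ≈ 1.05037; E[X] ≥ 1; first-moment method inconclusive here.


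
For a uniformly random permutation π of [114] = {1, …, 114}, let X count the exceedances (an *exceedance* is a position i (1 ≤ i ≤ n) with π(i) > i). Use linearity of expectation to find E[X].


Write X = Σ_{i=1}^{114} X_i, where X_i = 1_{π(i) > i}.
For each fixed i, π(i) is uniform over {1, …, 114} (marginal of a uniform permutation), so P[π(i) > i] = (n − i)/n. Summing: Σ_{i=1}^{114} (n − i)/n = (0 + 1 + … + 113)/114 = 114(114 − 1)/(2·114) = (114 − 1)/2.
Hence E[X] = Σ_{i=1}^{114} (114 − i)/114 = 113/2 ≈ 56.50000.

E[X] = 113/2 = 56.50000.


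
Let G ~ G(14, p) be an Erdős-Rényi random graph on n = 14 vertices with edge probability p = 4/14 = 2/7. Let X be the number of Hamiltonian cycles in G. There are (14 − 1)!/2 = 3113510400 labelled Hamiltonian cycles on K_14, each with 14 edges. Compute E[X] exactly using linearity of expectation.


K_14 has (14 − 1)!/2 = 3113510400 labelled Hamiltonian cycles.
For each such Hamiltonian cycle H, let X_H = 1 if all 14 edges of H are present in G. Then P[X_H = 1] = p^{14} = (2/7)^{14} = 16384/678223072849.
By linearity: E[X] = Σ_H E[X_H] = 3113510400 · p^{14} = 3113510400 · 16384/678223072849 = 7287393484800/96889010407.
Numerically: E[X] ≈ 75.214.

E[X] = 3113510400 · (2/7)^{14} = 7287393484800/96889010407 ≈ 75.214.


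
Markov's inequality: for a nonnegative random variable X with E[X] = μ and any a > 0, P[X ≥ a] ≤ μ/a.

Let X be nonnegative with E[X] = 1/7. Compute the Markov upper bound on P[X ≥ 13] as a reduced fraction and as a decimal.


μ = E[X] = 1/7, a = 13.
Markov: P[X ≥ 13] ≤ μ/a = (1/7)/13 = 1/91.
Numerically: ≈ 0.011.
(Since a = 13 > μ = 0.143, the bound 1/91 is < 1 and informative.)

P[X ≥ 13] ≤ 1/91 ≈ 0.011.


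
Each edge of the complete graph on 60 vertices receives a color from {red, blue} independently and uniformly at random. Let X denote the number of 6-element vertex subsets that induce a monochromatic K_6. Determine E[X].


Let X = Σ_S X_S over the C(60, 6) = 50063860 subsets S of size 6, where X_S = 1 if the K_6 on S is monochromatic.
For a fixed S, the K_6 on S has C(6, 2) = 15 edges. P[all 15 edges red] = (1/2)^15, and likewise for blue, so P[monochromatic] = 2·(1/2)^15 = 2^{1 − 15} = 1/16384.
Summing: E[X] = C(60, 6) · 2^{1 − 15} = 50063860 · 1/16384 = 12515965/4096.
Numerically: E[X] ≈ 3055.6555.

E[X] = C(60,6)·2^(1−C(6,2)) = 12515965/4096 ≈ 3055.6555.


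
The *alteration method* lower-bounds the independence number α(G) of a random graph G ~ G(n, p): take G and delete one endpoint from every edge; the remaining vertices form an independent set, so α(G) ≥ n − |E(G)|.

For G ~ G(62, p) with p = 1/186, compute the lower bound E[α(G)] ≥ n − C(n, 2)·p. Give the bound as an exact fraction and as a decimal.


E[|E(G)|] = C(62, 2)·p = 1891 · (1/186) = 61/6.
E[α(G)] ≥ n − E[|E(G)|] = 62 − 61/6 = 311/6.
Numerically: ≈ 51.833333.
(This is only a lower bound; the true E[α(G)] may be larger.)

E[α(G)] ≥ 311/6 ≈ 51.833333.


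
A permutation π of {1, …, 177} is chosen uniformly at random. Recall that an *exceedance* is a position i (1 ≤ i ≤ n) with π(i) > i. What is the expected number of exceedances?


Write X = Σ_{i=1}^{177} X_i, where X_i = 1_{π(i) > i}.
For each fixed i, π(i) is uniform over {1, …, 177} (marginal of a uniform permutation), so P[π(i) > i] = (n − i)/n. Summing: Σ_{i=1}^{177} (n − i)/n = (0 + 1 + … + 176)/177 = 177(177 − 1)/(2·177) = (177 − 1)/2.
Hence E[X] = Σ_{i=1}^{177} (177 − i)/177 = 88 ≈ 88.000.

E[X] = 88 = 88.000.


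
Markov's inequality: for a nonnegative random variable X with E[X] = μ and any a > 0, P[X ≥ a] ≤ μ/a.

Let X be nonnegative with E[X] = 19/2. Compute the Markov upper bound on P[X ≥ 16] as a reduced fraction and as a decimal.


μ = E[X] = 19/2, a = 16.
Markov: P[X ≥ 16] ≤ μ/a = (19/2)/16 = 19/32.
Numerically: ≈ 0.59375.
(Since a = 16 > μ = 9.50000, the bound 19/32 is < 1 and informative.)

P[X ≥ 16] ≤ 19/32 ≈ 0.59375.


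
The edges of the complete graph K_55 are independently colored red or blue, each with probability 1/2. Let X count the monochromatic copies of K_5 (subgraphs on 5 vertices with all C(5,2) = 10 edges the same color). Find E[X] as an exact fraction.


Let X = Σ_S X_S over the C(55, 5) = 3478761 subsets S of size 5, where X_S = 1 if the K_5 on S is monochromatic.
For a fixed S, the K_5 on S has C(5, 2) = 10 edges. P[all 10 edges red] = (1/2)^10, and likewise for blue, so P[monochromatic] = 2·(1/2)^10 = 2^{1 − 10} = 1/512.
Summing: E[X] = C(55, 5) · 2^{1 − 10} = 3478761 · 1/512 = 3478761/512.
Numerically: E[X] ≈ 6794.4551.

E[X] = C(55,5)·2^(1−C(5,2)) = 3478761/512 ≈ 6794.4551.


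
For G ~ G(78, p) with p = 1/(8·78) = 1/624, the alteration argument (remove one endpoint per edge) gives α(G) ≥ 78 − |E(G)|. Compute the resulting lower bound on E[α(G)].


E[|E(G)|] = C(78, 2)·p = 3003 · (1/624) = 77/16.
E[α(G)] ≥ n − E[|E(G)|] = 78 − 77/16 = 1171/16.
Numerically: ≈ 73.18750.
(This is only a lower bound; the true E[α(G)] may be larger.)

E[α(G)] ≥ 1171/16 ≈ 73.18750.


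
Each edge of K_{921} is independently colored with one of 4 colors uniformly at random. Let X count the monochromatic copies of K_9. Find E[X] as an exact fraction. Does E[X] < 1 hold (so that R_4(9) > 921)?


E[X] = C(921, 9) · 4^{1 − 36} = 1263413444025789313455 · 4^{−35} = 1263413444025789313455/1180591620717411303424.
As a reduced fraction: E[X] = 1263413444025789313455/1180591620717411303424 ≈ 1.070.
Is E[X] < 1? NO.
Since E[X] ≥ 1, the first-moment bound is inconclusive at n = 921; it does NOT by itself certify R_4(9) > 921.

E[X] = 1263413444025789313455/1180591620717411303424 ≈ 1.070; E[X] ≥ 1; first-moment method inconclusive here.


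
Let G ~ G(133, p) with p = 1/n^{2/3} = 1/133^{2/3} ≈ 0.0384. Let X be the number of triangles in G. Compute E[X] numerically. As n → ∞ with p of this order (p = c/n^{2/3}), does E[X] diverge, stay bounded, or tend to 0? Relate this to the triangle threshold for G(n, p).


Number of potential triangles: C(133, 3) = 383306.
Each occurs with probability p³ ≈ (0.0384)³ ≈ 5.65323e-05.
By linearity: E[X] = C(133, 3)·p³ ≈ 383306 · 5.65323e-05 ≈ 21.669.
Since α = 2/3 < 1, p = c/n^{2/3} ≫ 1/n is above the triangle threshold p ~ 1/n. Asymptotically E[X] ~ (c³/6)·n^{3(1−α)} = (1³/6)·n^{1} → ∞; triangles are abundant w.h.p.

E[X] ≈ 21.669; in regime p = Θ(1/n^{2/3}) E[X] diverges (above the triangle threshold p ~ 1/n).


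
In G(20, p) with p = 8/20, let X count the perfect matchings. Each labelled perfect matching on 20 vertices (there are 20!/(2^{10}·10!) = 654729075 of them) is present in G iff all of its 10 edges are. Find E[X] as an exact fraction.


K_20 has 20!/(2^{10}·10!) = 654729075 labelled perfect matchings.
For each such perfect matching H, let X_H = 1 if all 10 edges of H are present in G. Then P[X_H = 1] = p^{10} = (2/5)^{10} = 1024/9765625.
By linearity: E[X] = Σ_H E[X_H] = 654729075 · p^{10} = 654729075 · 1024/9765625 = 26817702912/390625.
Numerically: E[X] ≈ 6.865e+04.

E[X] = 654729075 · (2/5)^{10} = 26817702912/390625 ≈ 6.865e+04.


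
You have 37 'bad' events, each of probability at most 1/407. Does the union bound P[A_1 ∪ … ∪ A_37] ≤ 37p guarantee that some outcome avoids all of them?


Union bound: P[∪_{i=1}^{37} A_i] ≤ Σ_i P[A_i] ≤ 37·p = 37·(1/407) = 1/11.
Numerically: 1/11 ≈ 0.091.
Is 1/11 < 1? YES.
Since P[∪ A_i] ≤ 1/11 < 1, the complement has P[∩ A_i^c] ≥ 1 − 1/11 = 10/11 > 0, so some outcome avoids every A_i.

37·p = 1/11 ≈ 0.091; existence CERTIFIED by the union bound.


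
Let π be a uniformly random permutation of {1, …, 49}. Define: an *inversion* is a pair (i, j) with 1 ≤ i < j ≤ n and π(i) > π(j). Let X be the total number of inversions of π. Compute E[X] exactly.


Write X = Σ X_I over the C(49, 2) = 1176 pairs i < j, with X_I the indicator of one inversion.
There are 1176 indicators.
For each fixed pair i < j, the values π(i) and π(j) are two distinct elements of {1, …, 49} in uniformly random order; by symmetry P[π(i) > π(j)] = 1/2.
By linearity: E[X] = 1176 · (1/2) = C(49, 2) · (1/2) = 1176/2 = 588 ≈ 588.00000.

E[X] = 588 = 588.00000.


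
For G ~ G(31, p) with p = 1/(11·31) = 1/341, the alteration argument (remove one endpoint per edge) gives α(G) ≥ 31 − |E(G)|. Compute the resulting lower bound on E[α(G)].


E[|E(G)|] = C(31, 2)·p = 465 · (1/341) = 15/11.
E[α(G)] ≥ n − E[|E(G)|] = 31 − 15/11 = 326/11.
Numerically: ≈ 29.6364.
(This is only a lower bound; the true E[α(G)] may be larger.)

E[α(G)] ≥ 326/11 ≈ 29.6364.


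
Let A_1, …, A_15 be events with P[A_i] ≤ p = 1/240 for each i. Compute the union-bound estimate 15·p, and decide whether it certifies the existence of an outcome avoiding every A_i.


Union bound: P[∪_{i=1}^{15} A_i] ≤ Σ_i P[A_i] ≤ 15·p = 15·(1/240) = 1/16.
Numerically: 1/16 ≈ 0.062.
Is 1/16 < 1? YES.
Since P[∪ A_i] ≤ 1/16 < 1, the complement has P[∩ A_i^c] ≥ 1 − 1/16 = 15/16 > 0, so some outcome avoids every A_i.

15·p = 1/16 ≈ 0.062; existence CERTIFIED by the union bound.


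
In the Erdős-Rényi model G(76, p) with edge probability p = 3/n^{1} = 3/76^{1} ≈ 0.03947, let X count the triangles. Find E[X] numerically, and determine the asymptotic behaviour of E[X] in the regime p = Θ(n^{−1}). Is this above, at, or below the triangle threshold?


Number of potential triangles: C(76, 3) = 70300.
Each occurs with probability p³ ≈ (0.03947)³ ≈ 6.150678e-05.
By linearity: E[X] = C(76, 3)·p³ ≈ 70300 · 6.150678e-05 ≈ 4.3239.
Here α = 1, so p = 3/n is exactly at the triangle threshold p ~ 1/n. Asymptotically E[X] → c³/6 = 3³/6 = 9/2 ≈ 4.5000, a bounded constant. In this regime the triangle count is asymptotically Poisson(c³/6).

E[X] ≈ 4.3239; in regime p = Θ(1/n^{1}) E[X] stays bounded (at the triangle threshold p ~ 1/n).


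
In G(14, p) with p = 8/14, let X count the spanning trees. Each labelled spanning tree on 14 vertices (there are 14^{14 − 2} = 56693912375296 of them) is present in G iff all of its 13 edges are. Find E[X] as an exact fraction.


K_14 has 14^{14 − 2} = 56693912375296 labelled spanning trees.
For each such spanning tree H, let X_H = 1 if all 13 edges of H are present in G. Then P[X_H = 1] = p^{13} = (4/7)^{13} = 67108864/96889010407.
By linearity: E[X] = Σ_H E[X_H] = 56693912375296 · p^{13} = 56693912375296 · 67108864/96889010407 = 274877906944/7.
Numerically: E[X] ≈ 3.9268e+10.

E[X] = 56693912375296 · (4/7)^{13} = 274877906944/7 ≈ 3.9268e+10.


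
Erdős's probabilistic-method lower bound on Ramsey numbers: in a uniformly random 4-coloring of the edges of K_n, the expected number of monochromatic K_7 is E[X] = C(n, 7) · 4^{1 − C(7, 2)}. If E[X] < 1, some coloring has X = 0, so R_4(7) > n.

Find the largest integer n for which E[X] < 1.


We need C(n, 7) · 4^{1 − 21} < 1, i.e. C(n, 7) < 4^{21 − 1} = 1099511627776.
Check values of n near the boundary:
  n = 174: C(174, 7) = 847879782984; 847879782984 < 1099511627776? YES
  n = 175: C(175, 7) = 883208107275; 883208107275 < 1099511627776? YES
  n = 176: C(176, 7) = 919790691600; 919790691600 < 1099511627776? YES
  n = 177: C(177, 7) = 957664425960; 957664425960 < 1099511627776? YES
  n = 178: C(178, 7) = 996867063280; 996867063280 < 1099511627776? YES
  n = 179: C(179, 7) = 1037437234460; 1037437234460 < 1099511627776? YES
  n = 180: C(180, 7) = 1079414463600; 1079414463600 < 1099511627776? YES
  n = 181: C(181, 7) = 1122839183400; 1122839183400 < 1099511627776? NO
  n = 182: C(182, 7) = 1167752750736; 1167752750736 < 1099511627776? NO
The largest n with C(n, 7) < 1099511627776 is n = 180 (where E[X] = 67463403975/68719476736 ≈ 0.9817217). Hence R_4(7) > 180, i.e. R_4(7) ≥ 181.

Largest n = 180; hence R_4(7) > 180.


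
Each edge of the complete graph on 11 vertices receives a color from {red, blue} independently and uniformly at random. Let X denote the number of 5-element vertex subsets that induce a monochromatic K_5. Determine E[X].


Let X = Σ_S X_S over the C(11, 5) = 462 subsets S of size 5, where X_S = 1 if the K_5 on S is monochromatic.
For a fixed S, the K_5 on S has C(5, 2) = 10 edges. P[all 10 edges red] = (1/2)^10, and likewise for blue, so P[monochromatic] = 2·(1/2)^10 = 2^{1 − 10} = 1/512.
By linearity: E[X] = C(11, 5) · 2^{1 − 10} = 462 · 1/512 = 231/256.
Numerically: E[X] ≈ 0.902344.

E[X] = C(11,5)·2^(1−C(5,2)) = 231/256 ≈ 0.902344.


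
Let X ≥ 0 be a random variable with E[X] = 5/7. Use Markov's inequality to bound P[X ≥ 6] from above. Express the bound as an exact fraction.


μ = E[X] = 5/7, a = 6.
Markov: P[X ≥ 6] ≤ μ/a = (5/7)/6 = 5/42.
Numerically: ≈ 0.11905.
(Since a = 6 > μ = 0.71429, the bound 5/42 is < 1 and informative.)

P[X ≥ 6] ≤ 5/42 ≈ 0.11905.


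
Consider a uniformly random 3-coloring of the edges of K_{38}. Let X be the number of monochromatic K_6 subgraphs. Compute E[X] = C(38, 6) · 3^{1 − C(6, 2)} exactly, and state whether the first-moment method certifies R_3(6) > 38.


E[X] = C(38, 6) · 3^{1 − 15} = 2760681 · 3^{−14} = 2760681/4782969.
As a reduced fraction: E[X] = 920227/1594323 ≈ 0.5771898.
Is E[X] < 1? YES.
Since E[X] < 1, there exists a 3-coloring of K_{38} with no monochromatic K_6; hence R_3(6) > 38.

E[X] = 920227/1594323 ≈ 0.5771898; E[X] < 1, so R_3(6) > 38.


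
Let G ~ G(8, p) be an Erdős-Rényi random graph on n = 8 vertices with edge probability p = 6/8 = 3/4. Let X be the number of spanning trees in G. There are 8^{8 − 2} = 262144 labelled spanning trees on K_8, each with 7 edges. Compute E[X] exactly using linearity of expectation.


K_8 has 8^{8 − 2} = 262144 labelled spanning trees.
For each such spanning tree H, let X_H = 1 if all 7 edges of H are present in G. Then P[X_H = 1] = p^{7} = (3/4)^{7} = 2187/16384.
By linearity: E[X] = Σ_H E[X_H] = 262144 · p^{7} = 262144 · 2187/16384 = 34992.
Numerically: E[X] ≈ 3.499e+04.

E[X] = 262144 · (3/4)^{7} = 34992 ≈ 3.499e+04.


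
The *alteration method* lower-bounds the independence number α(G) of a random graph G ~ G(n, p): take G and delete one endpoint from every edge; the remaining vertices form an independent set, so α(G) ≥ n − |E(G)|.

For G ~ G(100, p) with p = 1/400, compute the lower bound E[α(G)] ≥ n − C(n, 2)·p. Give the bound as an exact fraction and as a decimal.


E[|E(G)|] = C(100, 2)·p = 4950 · (1/400) = 99/8.
E[α(G)] ≥ n − E[|E(G)|] = 100 − 99/8 = 701/8.
Numerically: ≈ 87.625.
(This is only a lower bound; the true E[α(G)] may be larger.)

E[α(G)] ≥ 701/8 ≈ 87.625.


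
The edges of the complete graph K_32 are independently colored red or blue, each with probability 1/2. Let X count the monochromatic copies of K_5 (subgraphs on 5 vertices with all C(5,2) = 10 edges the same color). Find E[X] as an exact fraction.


Let X = Σ_S X_S over the C(32, 5) = 201376 subsets S of size 5, where X_S = 1 if the K_5 on S is monochromatic.
For a fixed S, the K_5 on S has C(5, 2) = 10 edges. P[all 10 edges red] = (1/2)^10, and likewise for blue, so P[monochromatic] = 2·(1/2)^10 = 2^{1 − 10} = 1/512.
By linearity of expectation: E[X] = C(32, 5) · 2^{1 − 10} = 201376 · 1/512 = 6293/16.
Numerically: E[X] ≈ 393.312.

E[X] = C(32,5)·2^(1−C(5,2)) = 6293/16 ≈ 393.312.


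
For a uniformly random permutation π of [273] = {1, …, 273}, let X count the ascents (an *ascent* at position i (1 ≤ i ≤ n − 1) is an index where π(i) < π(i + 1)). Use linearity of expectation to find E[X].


Write X = Σ X_I over i = 1, …, 272, with X_I the indicator of one ascent.
There are 272 indicators.
For each fixed i, the pair (π(i), π(i+1)) is a uniformly random ordered pair of distinct values from {1, …, 273}; by symmetry P[π(i) < π(i+1)] = 1/2.
By linearity: E[X] = 272 · (1/2) = (273 − 1) · (1/2) = 136 ≈ 136.0000.

E[X] = 136 = 136.0000.


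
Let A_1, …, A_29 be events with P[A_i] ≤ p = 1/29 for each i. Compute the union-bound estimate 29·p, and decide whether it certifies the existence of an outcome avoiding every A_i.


Union bound: P[∪_{i=1}^{29} A_i] ≤ Σ_i P[A_i] ≤ 29·p = 29·(1/29) = 1.
Numerically: 1 ≈ 1.00000.
Is 1 < 1? NO.
Since the bound 1 is ≥ 1, the union bound is uninformative here; it does NOT by itself certify existence.

29·p = 1 ≈ 1.00000; existence NOT certified by the union bound.


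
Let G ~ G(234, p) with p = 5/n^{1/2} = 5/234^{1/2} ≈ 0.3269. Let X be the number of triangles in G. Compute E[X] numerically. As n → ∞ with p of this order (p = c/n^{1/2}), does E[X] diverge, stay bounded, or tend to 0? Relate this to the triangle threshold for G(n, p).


Number of potential triangles: C(234, 3) = 2108184.
Each occurs with probability p³ ≈ (0.3269)³ ≈ 3.492096e-02.
By linearity: E[X] = C(234, 3)·p³ ≈ 2108184 · 3.492096e-02 ≈ 73619.8181.
Since α = 1/2 < 1, p = c/n^{1/2} ≫ 1/n is above the triangle threshold p ~ 1/n. Asymptotically E[X] ~ (c³/6)·n^{3(1−α)} = (5³/6)·n^{1.5} → ∞; triangles are abundant w.h.p.

E[X] ≈ 73619.8181; in regime p = Θ(1/n^{1/2}) E[X] diverges (above the triangle threshold p ~ 1/n).


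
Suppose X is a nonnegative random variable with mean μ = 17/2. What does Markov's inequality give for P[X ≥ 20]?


μ = E[X] = 17/2, a = 20.
Markov: P[X ≥ 20] ≤ μ/a = (17/2)/20 = 17/40.
Numerically: ≈ 0.42500.
(Since a = 20 > μ = 8.50000, the bound 17/40 is < 1 and informative.)

P[X ≥ 20] ≤ 17/40 ≈ 0.42500.


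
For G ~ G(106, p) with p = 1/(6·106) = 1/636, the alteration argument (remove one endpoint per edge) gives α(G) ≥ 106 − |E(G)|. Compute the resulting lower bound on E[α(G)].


E[|E(G)|] = C(106, 2)·p = 5565 · (1/636) = 35/4.
E[α(G)] ≥ n − E[|E(G)|] = 106 − 35/4 = 389/4.
Numerically: ≈ 97.2500.
(This is only a lower bound; the true E[α(G)] may be larger.)

E[α(G)] ≥ 389/4 ≈ 97.2500.


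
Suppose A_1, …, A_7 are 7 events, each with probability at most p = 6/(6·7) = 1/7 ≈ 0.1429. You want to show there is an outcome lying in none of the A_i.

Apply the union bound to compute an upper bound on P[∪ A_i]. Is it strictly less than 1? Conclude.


Union bound: P[∪_{i=1}^{7} A_i] ≤ Σ_i P[A_i] ≤ 7·p = 7·(1/7) = 1.
Numerically: 1 ≈ 1.0000.
Is 1 < 1? NO.
Since the bound 1 is ≥ 1, the union bound is uninformative here; it does NOT by itself certify existence.

7·p = 1 ≈ 1.0000; existence NOT certified by the union bound.


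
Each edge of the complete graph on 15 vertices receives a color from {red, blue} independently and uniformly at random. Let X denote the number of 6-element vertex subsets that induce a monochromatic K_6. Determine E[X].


Let X = Σ_S X_S over the C(15, 6) = 5005 subsets S of size 6, where X_S = 1 if the K_6 on S is monochromatic.
For a fixed S, the K_6 on S has C(6, 2) = 15 edges. P[all 15 edges red] = (1/2)^15, and likewise for blue, so P[monochromatic] = 2·(1/2)^15 = 2^{1 − 15} = 1/16384.
Summing: E[X] = C(15, 6) · 2^{1 − 15} = 5005 · 1/16384 = 5005/16384.
Numerically: E[X] ≈ 0.30548.

E[X] = C(15,6)·2^(1−C(6,2)) = 5005/16384 ≈ 0.30548.


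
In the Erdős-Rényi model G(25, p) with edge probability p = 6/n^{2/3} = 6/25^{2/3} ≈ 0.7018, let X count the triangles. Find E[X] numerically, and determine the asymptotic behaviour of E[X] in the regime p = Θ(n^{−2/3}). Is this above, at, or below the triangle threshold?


Number of potential triangles: C(25, 3) = 2300.
Each occurs with probability p³ ≈ (0.7018)³ ≈ 3.456000e-01.
By linearity: E[X] = C(25, 3)·p³ ≈ 2300 · 3.456000e-01 ≈ 794.8800.
Since α = 2/3 < 1, p = c/n^{2/3} ≫ 1/n is above the triangle threshold p ~ 1/n. Asymptotically E[X] ~ (c³/6)·n^{3(1−α)} = (6³/6)·n^{1} → ∞; triangles are abundant w.h.p.

E[X] ≈ 794.8800; in regime p = Θ(1/n^{2/3}) E[X] diverges (above the triangle threshold p ~ 1/n).


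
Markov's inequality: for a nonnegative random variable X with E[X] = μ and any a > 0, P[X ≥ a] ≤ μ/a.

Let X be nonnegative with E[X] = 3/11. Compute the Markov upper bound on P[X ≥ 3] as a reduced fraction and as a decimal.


μ = E[X] = 3/11, a = 3.
Markov: P[X ≥ 3] ≤ μ/a = (3/11)/3 = 1/11.
Numerically: ≈ 0.0909.
(Since a = 3 > μ = 0.2727, the bound 1/11 is < 1 and informative.)

P[X ≥ 3] ≤ 1/11 ≈ 0.0909.
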